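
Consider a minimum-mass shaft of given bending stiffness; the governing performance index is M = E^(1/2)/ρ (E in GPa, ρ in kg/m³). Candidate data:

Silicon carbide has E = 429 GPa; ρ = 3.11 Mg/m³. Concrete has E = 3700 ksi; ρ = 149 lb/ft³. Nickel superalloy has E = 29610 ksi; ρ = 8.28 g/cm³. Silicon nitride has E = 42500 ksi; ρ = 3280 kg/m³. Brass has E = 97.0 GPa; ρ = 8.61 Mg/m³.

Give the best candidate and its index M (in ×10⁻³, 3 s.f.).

silicon carbide, M = 6.66×10⁻³

In SI units:
  silicon carbide: E = 429.0 GPa, ρ = 3110 kg/m³
  concrete: E = 25.51 GPa, ρ = 2387 kg/m³
  nickel superalloy: E = 204.2 GPa, ρ = 8280 kg/m³
  silicon nitride: E = 293.0 GPa, ρ = 3280 kg/m³
  brass: E = 97.00 GPa, ρ = 8610 kg/m³
  silicon carbide: M = 6.66×10⁻³
  silicon nitride: M = 5.22×10⁻³
  concrete: M = 2.12×10⁻³
  nickel superalloy: M = 1.73×10⁻³
  brass: M = 1.14×10⁻³
Silicon carbide ranks first.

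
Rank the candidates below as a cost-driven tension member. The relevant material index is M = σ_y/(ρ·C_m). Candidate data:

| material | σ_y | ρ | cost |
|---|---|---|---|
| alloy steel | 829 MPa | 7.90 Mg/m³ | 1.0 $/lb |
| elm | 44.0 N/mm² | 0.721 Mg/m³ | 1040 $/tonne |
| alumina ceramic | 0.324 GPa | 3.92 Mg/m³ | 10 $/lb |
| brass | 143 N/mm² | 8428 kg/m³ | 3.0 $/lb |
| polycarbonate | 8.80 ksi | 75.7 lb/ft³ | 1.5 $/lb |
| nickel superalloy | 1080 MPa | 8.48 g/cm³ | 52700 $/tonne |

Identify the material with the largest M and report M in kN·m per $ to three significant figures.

Putting every candidate on a common basis:
  alloy steel: σ_y = 829.0 MPa, ρ = 7900 kg/m³, cost = 2.205 $/kg
  elm: σ_y = 44.00 MPa, ρ = 721.0 kg/m³, cost = 1.040 $/kg
  alumina ceramic: σ_y = 324.0 MPa, ρ = 3920 kg/m³, cost = 22.05 $/kg
  brass: σ_y = 143.0 MPa, ρ = 8428 kg/m³, cost = 6.614 $/kg
  polycarbonate: σ_y = 60.67 MPa, ρ = 1213 kg/m³, cost = 3.307 $/kg
  nickel superalloy: σ_y = 1080 MPa, ρ = 8480 kg/m³, cost = 52.70 $/kg
  elm: M = 58.7 kN·m per $
  alloy steel: M = 47.6 kN·m per $
  polycarbonate: M = 15.1 kN·m per $
  alumina ceramic: M = 3.75 kN·m per $
  brass: M = 2.57 kN·m per $
  nickel superalloy: M = 2.42 kN·m per $
Elm has the largest M.

elm, M = 58.7 kN·m per $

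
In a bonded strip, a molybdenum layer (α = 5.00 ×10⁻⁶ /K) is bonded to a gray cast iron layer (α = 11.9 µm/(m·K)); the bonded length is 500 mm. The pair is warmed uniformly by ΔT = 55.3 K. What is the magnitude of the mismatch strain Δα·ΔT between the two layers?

Δα = |5.00 − 11.9|×10⁻⁶/K = 6.90×10⁻⁶/K.
Mismatch strain = Δα·ΔT = 6.90×10⁻⁶ × 55.3 = 3.82×10⁻⁴.

3.82×10⁻⁴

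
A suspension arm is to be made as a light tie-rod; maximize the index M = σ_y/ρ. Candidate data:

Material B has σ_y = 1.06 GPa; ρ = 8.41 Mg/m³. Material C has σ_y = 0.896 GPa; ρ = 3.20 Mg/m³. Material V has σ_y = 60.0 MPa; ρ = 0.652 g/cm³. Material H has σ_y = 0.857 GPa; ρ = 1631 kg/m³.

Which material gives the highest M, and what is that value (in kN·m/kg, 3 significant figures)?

After converting to SI:
  material B: σ_y = 1060 MPa, ρ = 8410 kg/m³
  material C: σ_y = 896.0 MPa, ρ = 3200 kg/m³
  material V: σ_y = 60.00 MPa, ρ = 652.0 kg/m³
  material H: σ_y = 857.0 MPa, ρ = 1631 kg/m³
  material H: M = 525 kN·m/kg
  material C: M = 280 kN·m/kg
  material B: M = 126 kN·m/kg
  material V: M = 92.0 kN·m/kg
Material H ranks first.

material H, M = 525 kN·m/kg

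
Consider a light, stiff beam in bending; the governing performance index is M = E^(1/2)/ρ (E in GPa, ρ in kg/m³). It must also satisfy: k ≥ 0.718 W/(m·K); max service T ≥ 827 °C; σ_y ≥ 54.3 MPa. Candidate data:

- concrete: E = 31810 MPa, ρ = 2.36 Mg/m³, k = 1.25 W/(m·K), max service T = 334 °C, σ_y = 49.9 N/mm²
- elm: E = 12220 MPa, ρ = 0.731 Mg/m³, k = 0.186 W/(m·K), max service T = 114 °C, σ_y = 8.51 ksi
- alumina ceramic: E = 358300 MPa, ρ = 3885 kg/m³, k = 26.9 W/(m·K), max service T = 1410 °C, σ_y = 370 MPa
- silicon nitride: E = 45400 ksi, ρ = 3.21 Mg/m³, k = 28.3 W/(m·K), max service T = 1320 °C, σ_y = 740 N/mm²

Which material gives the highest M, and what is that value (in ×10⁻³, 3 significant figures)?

silicon nitride, M = 5.51×10⁻³

Screen on constraints: k ≥ 0.718 W/(m·K); max service T ≥ 827 °C; σ_y ≥ 54.3 MPa. Survivors: alumina ceramic, silicon nitride.
Convert each candidate to consistent units, then evaluate M:
  alumina ceramic: E = 358.3 GPa, ρ = 3885 kg/m³
  silicon nitride: E = 313.0 GPa, ρ = 3210 kg/m³
  silicon nitride: M = 5.51×10⁻³
  alumina ceramic: M = 4.87×10⁻³
Silicon nitride has the largest M.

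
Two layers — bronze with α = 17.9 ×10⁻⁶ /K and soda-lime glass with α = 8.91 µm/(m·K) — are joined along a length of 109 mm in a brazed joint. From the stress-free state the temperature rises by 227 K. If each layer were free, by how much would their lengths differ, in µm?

222 µm

Δα = |17.9 − 8.91|×10⁻⁶/K = 8.99×10⁻⁶/K.
ΔL_mismatch = Δα·L·ΔT = 8.99×10⁻⁶ × 109.0 mm × 227.0 K = 222 µm.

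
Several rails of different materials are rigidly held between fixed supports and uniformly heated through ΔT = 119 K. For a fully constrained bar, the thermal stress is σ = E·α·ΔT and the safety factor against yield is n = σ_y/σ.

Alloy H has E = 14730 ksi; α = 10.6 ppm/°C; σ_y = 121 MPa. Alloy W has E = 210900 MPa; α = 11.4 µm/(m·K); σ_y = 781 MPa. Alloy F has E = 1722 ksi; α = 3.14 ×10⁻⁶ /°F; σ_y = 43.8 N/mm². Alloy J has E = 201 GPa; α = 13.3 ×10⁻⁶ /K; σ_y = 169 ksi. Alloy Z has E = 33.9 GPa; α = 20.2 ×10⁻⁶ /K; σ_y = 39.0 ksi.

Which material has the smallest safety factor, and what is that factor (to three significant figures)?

alloy H, n = 0.945

Per material, after unit conversion:
  alloy H: E = 101.6, α = 10.6, σ_y = 121.0 → σ = 128 MPa, n = 0.945
  alloy W: E = 210.9, α = 11.4, σ_y = 781.0 → σ = 286 MPa, n = 2.73
  alloy F: E = 11.87, α = 5.65, σ_y = 43.80 → σ = 7.99 MPa, n = 5.48
  alloy J: E = 201.0, α = 13.3, σ_y = 1165 → σ = 318 MPa, n = 3.66
  alloy Z: E = 33.90, α = 20.2, σ_y = 268.9 → σ = 81.5 MPa, n = 3.30
Smallest n: alloy H with n = 0.945.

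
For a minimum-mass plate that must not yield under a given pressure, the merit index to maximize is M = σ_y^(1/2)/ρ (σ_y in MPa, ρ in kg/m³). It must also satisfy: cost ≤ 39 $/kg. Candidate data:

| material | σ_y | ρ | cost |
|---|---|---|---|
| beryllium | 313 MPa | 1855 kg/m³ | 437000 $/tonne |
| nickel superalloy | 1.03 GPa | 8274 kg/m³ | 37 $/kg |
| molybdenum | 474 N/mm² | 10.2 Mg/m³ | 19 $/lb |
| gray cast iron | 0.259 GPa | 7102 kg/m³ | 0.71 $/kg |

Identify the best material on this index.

Screen on constraints: cost ≤ 39 $/kg. Survivors: nickel superalloy, gray cast iron.
After converting to SI:
  nickel superalloy: σ_y = 1030 MPa, ρ = 8274 kg/m³
  gray cast iron: σ_y = 259.0 MPa, ρ = 7102 kg/m³
  nickel superalloy: M = 3.88×10⁻³
  gray cast iron: M = 2.27×10⁻³
Nickel superalloy has the largest M.

nickel superalloy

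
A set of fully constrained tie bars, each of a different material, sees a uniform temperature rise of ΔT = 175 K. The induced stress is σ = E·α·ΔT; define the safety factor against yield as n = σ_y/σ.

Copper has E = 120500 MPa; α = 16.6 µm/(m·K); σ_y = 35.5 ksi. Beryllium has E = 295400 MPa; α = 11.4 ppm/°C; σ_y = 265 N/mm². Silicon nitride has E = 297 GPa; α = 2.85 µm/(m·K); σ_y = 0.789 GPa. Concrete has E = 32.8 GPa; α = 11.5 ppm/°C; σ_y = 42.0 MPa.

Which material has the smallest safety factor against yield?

beryllium

With everything in SI (GPa, ×10⁻⁶/K, MPa):
  copper: E = 120.5, α = 16.6, σ_y = 244.8 → σ = 350 MPa, n = 0.699
  beryllium: E = 295.4, α = 11.4, σ_y = 265.0 → σ = 589 MPa, n = 0.450
  silicon nitride: E = 297.0, α = 2.85, σ_y = 789.0 → σ = 148 MPa, n = 5.33
  concrete: E = 32.80, α = 11.5, σ_y = 42.00 → σ = 66.0 MPa, n = 0.636
Beryllium has the lowest safety factor, n = 0.450.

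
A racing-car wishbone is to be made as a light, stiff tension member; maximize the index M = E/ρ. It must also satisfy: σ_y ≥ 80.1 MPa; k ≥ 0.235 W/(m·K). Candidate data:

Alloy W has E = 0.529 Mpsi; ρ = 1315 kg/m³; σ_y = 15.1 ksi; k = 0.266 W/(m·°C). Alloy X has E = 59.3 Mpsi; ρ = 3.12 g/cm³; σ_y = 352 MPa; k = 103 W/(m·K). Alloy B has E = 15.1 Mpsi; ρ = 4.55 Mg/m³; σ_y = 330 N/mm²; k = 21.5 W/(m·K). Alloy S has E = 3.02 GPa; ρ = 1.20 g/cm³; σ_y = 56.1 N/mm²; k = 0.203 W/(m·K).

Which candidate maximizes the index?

alloy X

Screen on constraints: σ_y ≥ 80.1 MPa; k ≥ 0.235 W/(m·K). Survivors: alloy W, alloy X, alloy B.
Normalizing units and computing the index:
  alloy W: E = 3.647 GPa, ρ = 1315 kg/m³
  alloy X: E = 408.9 GPa, ρ = 3120 kg/m³
  alloy B: E = 104.1 GPa, ρ = 4550 kg/m³
  alloy X: M = 131 MN·m/kg
  alloy B: M = 22.9 MN·m/kg
  alloy W: M = 2.77 MN·m/kg
The maximum is for alloy X.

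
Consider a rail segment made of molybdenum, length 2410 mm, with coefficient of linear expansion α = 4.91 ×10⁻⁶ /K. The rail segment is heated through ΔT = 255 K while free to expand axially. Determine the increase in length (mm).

ΔL = α·L₀·ΔT = 4.91×10⁻⁶ × 2410 mm × 255.0 K = 3.02 mm.

3.02 mm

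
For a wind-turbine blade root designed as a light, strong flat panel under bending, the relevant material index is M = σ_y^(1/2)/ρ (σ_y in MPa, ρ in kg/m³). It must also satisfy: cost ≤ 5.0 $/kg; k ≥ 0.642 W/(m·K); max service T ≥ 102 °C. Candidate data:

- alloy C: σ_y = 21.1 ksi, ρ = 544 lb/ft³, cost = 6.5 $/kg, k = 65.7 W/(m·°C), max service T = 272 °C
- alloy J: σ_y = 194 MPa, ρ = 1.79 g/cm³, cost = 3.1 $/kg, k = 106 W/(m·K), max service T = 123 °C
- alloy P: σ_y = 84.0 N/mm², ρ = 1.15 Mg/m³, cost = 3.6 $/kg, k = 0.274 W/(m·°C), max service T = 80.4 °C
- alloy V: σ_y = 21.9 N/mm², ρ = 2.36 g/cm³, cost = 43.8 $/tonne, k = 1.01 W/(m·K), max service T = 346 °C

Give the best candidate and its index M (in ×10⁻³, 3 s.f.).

Screen on constraints: cost ≤ 5.0 $/kg; k ≥ 0.642 W/(m·K); max service T ≥ 102 °C. Survivors: alloy J, alloy V.
After converting to SI:
  alloy J: σ_y = 194.0 MPa, ρ = 1790 kg/m³
  alloy V: σ_y = 21.90 MPa, ρ = 2360 kg/m³
  alloy J: M = 7.78×10⁻³
  alloy V: M = 1.98×10⁻³
The maximum is for alloy J.

alloy J, M = 7.78×10⁻³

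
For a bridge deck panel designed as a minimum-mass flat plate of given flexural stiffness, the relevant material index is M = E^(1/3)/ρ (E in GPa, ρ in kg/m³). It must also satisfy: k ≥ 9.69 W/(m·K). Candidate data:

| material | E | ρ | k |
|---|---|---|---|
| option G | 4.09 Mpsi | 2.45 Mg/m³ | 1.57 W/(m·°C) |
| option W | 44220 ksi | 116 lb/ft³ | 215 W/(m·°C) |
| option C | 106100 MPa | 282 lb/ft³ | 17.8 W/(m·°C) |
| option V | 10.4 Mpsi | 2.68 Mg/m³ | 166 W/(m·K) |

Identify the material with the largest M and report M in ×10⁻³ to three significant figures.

Screen on constraints: k ≥ 9.69 W/(m·K). Survivors: option W, option C, option V.
In SI units:
  option W: E = 304.9 GPa, ρ = 1858 kg/m³
  option C: E = 106.1 GPa, ρ = 4517 kg/m³
  option V: E = 71.71 GPa, ρ = 2680 kg/m³
  option W: M = 3.62×10⁻³
  option V: M = 1.55×10⁻³
  option C: M = 1.05×10⁻³
Option W ranks first.

option W, M = 3.62×10⁻³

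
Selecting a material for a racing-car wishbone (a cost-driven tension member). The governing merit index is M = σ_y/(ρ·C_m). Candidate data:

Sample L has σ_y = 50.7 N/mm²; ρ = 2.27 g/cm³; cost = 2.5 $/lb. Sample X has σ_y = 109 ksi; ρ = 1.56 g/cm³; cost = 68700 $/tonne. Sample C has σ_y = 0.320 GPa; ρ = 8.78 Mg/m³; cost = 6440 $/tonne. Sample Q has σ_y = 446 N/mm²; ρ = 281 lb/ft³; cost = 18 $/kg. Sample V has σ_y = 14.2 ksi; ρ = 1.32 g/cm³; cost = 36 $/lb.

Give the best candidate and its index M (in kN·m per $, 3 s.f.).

sample X, M = 7.01 kN·m per $

In SI units:
  sample L: σ_y = 50.70 MPa, ρ = 2270 kg/m³, cost = 5.511 $/kg
  sample X: σ_y = 751.5 MPa, ρ = 1560 kg/m³, cost = 68.70 $/kg
  sample C: σ_y = 320.0 MPa, ρ = 8780 kg/m³, cost = 6.440 $/kg
  sample Q: σ_y = 446.0 MPa, ρ = 4501 kg/m³, cost = 18.00 $/kg
  sample V: σ_y = 97.91 MPa, ρ = 1320 kg/m³, cost = 79.37 $/kg
  sample X: M = 7.01 kN·m per $
  sample C: M = 5.66 kN·m per $
  sample Q: M = 5.50 kN·m per $
  sample L: M = 4.05 kN·m per $
  sample V: M = 0.935 kN·m per $
Sample X ranks first.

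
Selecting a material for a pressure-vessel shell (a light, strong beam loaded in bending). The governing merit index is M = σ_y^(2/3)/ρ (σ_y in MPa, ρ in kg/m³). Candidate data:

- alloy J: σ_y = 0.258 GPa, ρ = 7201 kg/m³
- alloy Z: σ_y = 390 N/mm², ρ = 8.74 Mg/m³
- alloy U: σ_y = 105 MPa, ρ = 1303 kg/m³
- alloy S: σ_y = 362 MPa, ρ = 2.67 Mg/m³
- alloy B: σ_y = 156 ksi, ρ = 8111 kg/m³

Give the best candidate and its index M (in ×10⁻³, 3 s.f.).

alloy S, M = 19.0×10⁻³

Normalizing units and computing the index:
  alloy J: σ_y = 258.0 MPa, ρ = 7201 kg/m³
  alloy Z: σ_y = 390.0 MPa, ρ = 8740 kg/m³
  alloy U: σ_y = 105.0 MPa, ρ = 1303 kg/m³
  alloy S: σ_y = 362.0 MPa, ρ = 2670 kg/m³
  alloy B: σ_y = 1076 MPa, ρ = 8111 kg/m³
  alloy S: M = 19.0×10⁻³
  alloy U: M = 17.1×10⁻³
  alloy B: M = 12.9×10⁻³
  alloy Z: M = 6.11×10⁻³
  alloy J: M = 5.63×10⁻³
Highest index: alloy S.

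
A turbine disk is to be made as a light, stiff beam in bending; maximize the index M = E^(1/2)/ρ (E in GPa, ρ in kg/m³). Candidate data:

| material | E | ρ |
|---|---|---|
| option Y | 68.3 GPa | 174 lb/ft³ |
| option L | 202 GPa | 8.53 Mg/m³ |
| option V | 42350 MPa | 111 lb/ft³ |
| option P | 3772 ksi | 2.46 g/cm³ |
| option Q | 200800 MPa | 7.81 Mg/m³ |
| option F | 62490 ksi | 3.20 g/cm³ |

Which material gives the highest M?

Normalizing units and computing the index:
  option Y: E = 68.30 GPa, ρ = 2787 kg/m³
  option L: E = 202.0 GPa, ρ = 8530 kg/m³
  option V: E = 42.35 GPa, ρ = 1778 kg/m³
  option P: E = 26.01 GPa, ρ = 2460 kg/m³
  option Q: E = 200.8 GPa, ρ = 7810 kg/m³
  option F: E = 430.9 GPa, ρ = 3200 kg/m³
  option F: M = 6.49×10⁻³
  option V: M = 3.66×10⁻³
  option Y: M = 2.97×10⁻³
  option P: M = 2.07×10⁻³
  option Q: M = 1.81×10⁻³
  option L: M = 1.67×10⁻³
The maximum is for option F.

option F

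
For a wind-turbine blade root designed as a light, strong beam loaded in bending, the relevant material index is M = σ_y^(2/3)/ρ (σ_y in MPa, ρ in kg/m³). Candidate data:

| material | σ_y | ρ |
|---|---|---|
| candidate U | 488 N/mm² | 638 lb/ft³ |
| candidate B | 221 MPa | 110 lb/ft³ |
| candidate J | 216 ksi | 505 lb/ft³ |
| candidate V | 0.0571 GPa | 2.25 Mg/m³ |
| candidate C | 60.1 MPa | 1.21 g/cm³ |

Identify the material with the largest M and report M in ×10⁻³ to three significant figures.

candidate B, M = 20.7×10⁻³

Putting every candidate on a common basis:
  candidate U: σ_y = 488.0 MPa, ρ = 10220 kg/m³
  candidate B: σ_y = 221.0 MPa, ρ = 1762 kg/m³
  candidate J: σ_y = 1489 MPa, ρ = 8089 kg/m³
  candidate V: σ_y = 57.10 MPa, ρ = 2250 kg/m³
  candidate C: σ_y = 60.10 MPa, ρ = 1210 kg/m³
  candidate B: M = 20.7×10⁻³
  candidate J: M = 16.1×10⁻³
  candidate C: M = 12.7×10⁻³
  candidate V: M = 6.59×10⁻³
  candidate U: M = 6.07×10⁻³
Highest index: candidate B.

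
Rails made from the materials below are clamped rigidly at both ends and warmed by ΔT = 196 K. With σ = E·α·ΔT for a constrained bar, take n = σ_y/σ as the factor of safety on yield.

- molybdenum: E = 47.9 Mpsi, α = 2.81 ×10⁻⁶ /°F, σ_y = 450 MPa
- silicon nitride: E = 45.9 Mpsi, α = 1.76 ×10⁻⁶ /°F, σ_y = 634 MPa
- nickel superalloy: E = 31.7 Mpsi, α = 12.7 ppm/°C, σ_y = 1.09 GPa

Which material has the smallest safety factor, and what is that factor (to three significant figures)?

In consistent units (E in GPa, α in ×10⁻⁶/K, σ_y in MPa):
  molybdenum: E = 330.3, α = 5.06, σ_y = 450.0 → σ = 327 MPa, n = 1.37
  silicon nitride: E = 316.5, α = 3.17, σ_y = 634.0 → σ = 197 MPa, n = 3.23
  nickel superalloy: E = 218.6, α = 12.7, σ_y = 1090 → σ = 544 MPa, n = 2.00
The minimum is molybdenum at n = 1.37.

molybdenum, n = 1.37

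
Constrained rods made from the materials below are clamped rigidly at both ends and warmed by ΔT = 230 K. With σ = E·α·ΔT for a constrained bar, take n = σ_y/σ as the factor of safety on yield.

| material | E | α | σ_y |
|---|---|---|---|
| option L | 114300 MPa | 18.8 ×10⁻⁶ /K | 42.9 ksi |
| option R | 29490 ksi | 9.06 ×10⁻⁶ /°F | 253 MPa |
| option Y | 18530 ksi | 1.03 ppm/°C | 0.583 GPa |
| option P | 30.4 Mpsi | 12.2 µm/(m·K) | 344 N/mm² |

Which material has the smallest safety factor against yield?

In consistent units (E in GPa, α in ×10⁻⁶/K, σ_y in MPa):
  option L: E = 114.3, α = 18.8, σ_y = 295.8 → σ = 494 MPa, n = 0.598
  option R: E = 203.3, α = 16.3, σ_y = 253.0 → σ = 763 MPa, n = 0.332
  option Y: E = 127.8, α = 1.03, σ_y = 583.0 → σ = 30.3 MPa, n = 19.3
  option P: E = 209.6, α = 12.2, σ_y = 344.0 → σ = 588 MPa, n = 0.585
Smallest n: option R with n = 0.332.

option R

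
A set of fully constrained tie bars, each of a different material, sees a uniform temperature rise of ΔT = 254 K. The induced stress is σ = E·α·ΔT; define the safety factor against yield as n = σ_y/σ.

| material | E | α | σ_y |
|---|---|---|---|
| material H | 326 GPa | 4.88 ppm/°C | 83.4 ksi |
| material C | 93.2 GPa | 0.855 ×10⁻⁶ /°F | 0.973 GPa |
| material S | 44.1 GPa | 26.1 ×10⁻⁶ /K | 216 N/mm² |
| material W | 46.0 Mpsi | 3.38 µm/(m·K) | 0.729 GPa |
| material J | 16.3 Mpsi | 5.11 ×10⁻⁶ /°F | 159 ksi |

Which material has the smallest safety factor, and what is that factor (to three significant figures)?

In consistent units (E in GPa, α in ×10⁻⁶/K, σ_y in MPa):
  material H: E = 326.0, α = 4.88, σ_y = 575.0 → σ = 404 MPa, n = 1.42
  material C: E = 93.20, α = 1.54, σ_y = 973.0 → σ = 36.4 MPa, n = 26.7
  material S: E = 44.10, α = 26.1, σ_y = 216.0 → σ = 292 MPa, n = 0.739
  material W: E = 317.2, α = 3.38, σ_y = 729.0 → σ = 272 MPa, n = 2.68
  material J: E = 112.4, α = 9.20, σ_y = 1096 → σ = 263 MPa, n = 4.18
Smallest n: material S with n = 0.739.

material S, n = 0.739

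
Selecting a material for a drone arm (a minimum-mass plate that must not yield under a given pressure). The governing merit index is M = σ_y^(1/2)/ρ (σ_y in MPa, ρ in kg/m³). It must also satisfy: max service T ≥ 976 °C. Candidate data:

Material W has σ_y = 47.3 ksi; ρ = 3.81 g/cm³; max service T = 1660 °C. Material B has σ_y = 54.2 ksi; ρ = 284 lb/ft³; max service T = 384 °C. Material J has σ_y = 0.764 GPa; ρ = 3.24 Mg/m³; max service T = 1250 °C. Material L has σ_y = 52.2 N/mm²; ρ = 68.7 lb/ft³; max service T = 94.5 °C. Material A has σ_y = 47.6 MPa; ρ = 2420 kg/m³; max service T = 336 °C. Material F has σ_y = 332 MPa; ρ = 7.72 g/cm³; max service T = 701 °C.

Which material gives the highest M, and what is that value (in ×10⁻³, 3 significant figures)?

Screen on constraints: max service T ≥ 976 °C. Survivors: material W, material J.
Putting every candidate on a common basis:
  material W: σ_y = 326.1 MPa, ρ = 3810 kg/m³
  material J: σ_y = 764.0 MPa, ρ = 3240 kg/m³
  material J: M = 8.53×10⁻³
  material W: M = 4.74×10⁻³
Material J has the largest M.

material J, M = 8.53×10⁻³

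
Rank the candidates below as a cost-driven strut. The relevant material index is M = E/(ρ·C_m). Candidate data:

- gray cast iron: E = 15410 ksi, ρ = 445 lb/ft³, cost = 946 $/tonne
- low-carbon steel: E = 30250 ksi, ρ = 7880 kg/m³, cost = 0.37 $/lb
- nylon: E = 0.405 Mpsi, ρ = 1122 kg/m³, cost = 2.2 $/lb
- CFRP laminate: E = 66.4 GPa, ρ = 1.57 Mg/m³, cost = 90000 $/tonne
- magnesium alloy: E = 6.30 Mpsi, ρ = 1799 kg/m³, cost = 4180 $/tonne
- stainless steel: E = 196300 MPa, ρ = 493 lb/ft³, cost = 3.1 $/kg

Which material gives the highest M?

low-carbon steel

Putting every candidate on a common basis:
  gray cast iron: E = 106.2 GPa, ρ = 7128 kg/m³, cost = 0.9460 $/kg
  low-carbon steel: E = 208.6 GPa, ρ = 7880 kg/m³, cost = 0.8157 $/kg
  nylon: E = 2.792 GPa, ρ = 1122 kg/m³, cost = 4.850 $/kg
  CFRP laminate: E = 66.40 GPa, ρ = 1570 kg/m³, cost = 90.00 $/kg
  magnesium alloy: E = 43.44 GPa, ρ = 1799 kg/m³, cost = 4.180 $/kg
  stainless steel: E = 196.3 GPa, ρ = 7897 kg/m³, cost = 3.100 $/kg
  low-carbon steel: M = 32.4 MN·m per $
  gray cast iron: M = 15.8 MN·m per $
  stainless steel: M = 8.02 MN·m per $
  magnesium alloy: M = 5.78 MN·m per $
  nylon: M = 0.513 MN·m per $
  CFRP laminate: M = 0.470 MN·m per $
Low-carbon steel has the largest M.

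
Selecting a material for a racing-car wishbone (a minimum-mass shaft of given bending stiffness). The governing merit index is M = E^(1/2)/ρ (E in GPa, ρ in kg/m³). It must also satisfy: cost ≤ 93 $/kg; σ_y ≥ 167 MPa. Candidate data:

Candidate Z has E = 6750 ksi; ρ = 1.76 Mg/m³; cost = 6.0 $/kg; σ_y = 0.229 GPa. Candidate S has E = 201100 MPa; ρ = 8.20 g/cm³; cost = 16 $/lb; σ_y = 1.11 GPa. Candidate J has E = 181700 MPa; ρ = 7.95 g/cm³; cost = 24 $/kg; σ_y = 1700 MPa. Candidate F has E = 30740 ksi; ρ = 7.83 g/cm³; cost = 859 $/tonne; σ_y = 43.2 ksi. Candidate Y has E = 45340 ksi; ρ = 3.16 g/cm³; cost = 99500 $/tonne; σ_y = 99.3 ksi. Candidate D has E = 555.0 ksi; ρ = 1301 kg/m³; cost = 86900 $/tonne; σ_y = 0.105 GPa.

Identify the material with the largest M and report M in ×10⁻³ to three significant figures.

Screen on constraints: cost ≤ 93 $/kg; σ_y ≥ 167 MPa. Survivors: candidate Z, candidate S, candidate J, candidate F.
In SI units:
  candidate Z: E = 46.54 GPa, ρ = 1760 kg/m³
  candidate S: E = 201.1 GPa, ρ = 8200 kg/m³
  candidate J: E = 181.7 GPa, ρ = 7950 kg/m³
  candidate F: E = 211.9 GPa, ρ = 7830 kg/m³
  candidate Z: M = 3.88×10⁻³
  candidate F: M = 1.86×10⁻³
  candidate S: M = 1.73×10⁻³
  candidate J: M = 1.70×10⁻³
Candidate Z has the largest M.

candidate Z, M = 3.88×10⁻³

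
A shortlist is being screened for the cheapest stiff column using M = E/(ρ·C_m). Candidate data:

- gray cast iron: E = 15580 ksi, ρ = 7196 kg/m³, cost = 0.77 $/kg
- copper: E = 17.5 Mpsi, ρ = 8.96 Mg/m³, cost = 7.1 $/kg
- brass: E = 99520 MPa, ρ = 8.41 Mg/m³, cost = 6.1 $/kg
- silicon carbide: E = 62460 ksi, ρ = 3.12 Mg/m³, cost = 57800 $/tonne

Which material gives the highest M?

gray cast iron

Putting every candidate on a common basis:
  gray cast iron: E = 107.4 GPa, ρ = 7196 kg/m³, cost = 0.7700 $/kg
  copper: E = 120.7 GPa, ρ = 8960 kg/m³, cost = 7.100 $/kg
  brass: E = 99.52 GPa, ρ = 8410 kg/m³, cost = 6.100 $/kg
  silicon carbide: E = 430.6 GPa, ρ = 3120 kg/m³, cost = 57.80 $/kg
  gray cast iron: M = 19.4 MN·m per $
  silicon carbide: M = 2.39 MN·m per $
  brass: M = 1.94 MN·m per $
  copper: M = 1.90 MN·m per $
Gray cast iron ranks first.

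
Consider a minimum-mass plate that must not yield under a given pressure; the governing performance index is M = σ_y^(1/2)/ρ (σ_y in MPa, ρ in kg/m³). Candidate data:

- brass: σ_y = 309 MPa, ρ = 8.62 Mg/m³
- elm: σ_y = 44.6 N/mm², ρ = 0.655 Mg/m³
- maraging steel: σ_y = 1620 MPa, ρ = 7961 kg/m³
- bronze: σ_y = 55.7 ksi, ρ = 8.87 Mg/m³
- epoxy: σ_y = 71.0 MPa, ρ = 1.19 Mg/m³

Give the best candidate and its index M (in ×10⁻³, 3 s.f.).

After converting to SI:
  brass: σ_y = 309.0 MPa, ρ = 8620 kg/m³
  elm: σ_y = 44.60 MPa, ρ = 655.0 kg/m³
  maraging steel: σ_y = 1620 MPa, ρ = 7961 kg/m³
  bronze: σ_y = 384.0 MPa, ρ = 8870 kg/m³
  epoxy: σ_y = 71.00 MPa, ρ = 1190 kg/m³
  elm: M = 10.2×10⁻³
  epoxy: M = 7.08×10⁻³
  maraging steel: M = 5.06×10⁻³
  bronze: M = 2.21×10⁻³
  brass: M = 2.04×10⁻³
Elm has the largest M.

elm, M = 10.2×10⁻³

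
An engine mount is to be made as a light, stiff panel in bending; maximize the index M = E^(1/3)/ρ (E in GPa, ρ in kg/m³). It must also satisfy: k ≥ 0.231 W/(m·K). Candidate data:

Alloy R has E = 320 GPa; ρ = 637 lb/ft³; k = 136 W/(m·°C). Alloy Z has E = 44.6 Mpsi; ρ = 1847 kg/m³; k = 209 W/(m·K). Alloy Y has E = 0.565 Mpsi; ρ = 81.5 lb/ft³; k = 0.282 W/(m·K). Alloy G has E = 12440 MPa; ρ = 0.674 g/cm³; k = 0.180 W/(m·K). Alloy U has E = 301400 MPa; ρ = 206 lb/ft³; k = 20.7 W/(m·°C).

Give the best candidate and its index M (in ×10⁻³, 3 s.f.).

Screen on constraints: k ≥ 0.231 W/(m·K). Survivors: alloy R, alloy Z, alloy Y, alloy U.
Convert each candidate to consistent units, then evaluate M:
  alloy R: E = 320.0 GPa, ρ = 10200 kg/m³
  alloy Z: E = 307.5 GPa, ρ = 1847 kg/m³
  alloy Y: E = 3.896 GPa, ρ = 1306 kg/m³
  alloy U: E = 301.4 GPa, ρ = 3300 kg/m³
  alloy Z: M = 3.65×10⁻³
  alloy U: M = 2.03×10⁻³
  alloy Y: M = 1.21×10⁻³
  alloy R: M = 0.670×10⁻³
Alloy Z ranks first.

alloy Z, M = 3.65×10⁻³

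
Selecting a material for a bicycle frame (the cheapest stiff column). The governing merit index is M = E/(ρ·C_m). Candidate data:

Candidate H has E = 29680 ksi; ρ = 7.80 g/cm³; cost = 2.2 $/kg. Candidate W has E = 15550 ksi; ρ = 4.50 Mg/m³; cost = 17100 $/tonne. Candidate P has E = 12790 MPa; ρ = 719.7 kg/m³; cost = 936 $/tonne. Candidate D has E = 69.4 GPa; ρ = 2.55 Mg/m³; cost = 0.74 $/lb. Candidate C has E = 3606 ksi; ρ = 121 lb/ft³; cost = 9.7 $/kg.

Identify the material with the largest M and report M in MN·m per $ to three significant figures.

candidate P, M = 19.0 MN·m per $

In SI units:
  candidate H: E = 204.6 GPa, ρ = 7800 kg/m³, cost = 2.200 $/kg
  candidate W: E = 107.2 GPa, ρ = 4500 kg/m³, cost = 17.10 $/kg
  candidate P: E = 12.79 GPa, ρ = 719.7 kg/m³, cost = 0.9360 $/kg
  candidate D: E = 69.40 GPa, ρ = 2550 kg/m³, cost = 1.631 $/kg
  candidate C: E = 24.86 GPa, ρ = 1938 kg/m³, cost = 9.700 $/kg
  candidate P: M = 19.0 MN·m per $
  candidate D: M = 16.7 MN·m per $
  candidate H: M = 11.9 MN·m per $
  candidate W: M = 1.39 MN·m per $
  candidate C: M = 1.32 MN·m per $
The maximum is for candidate P.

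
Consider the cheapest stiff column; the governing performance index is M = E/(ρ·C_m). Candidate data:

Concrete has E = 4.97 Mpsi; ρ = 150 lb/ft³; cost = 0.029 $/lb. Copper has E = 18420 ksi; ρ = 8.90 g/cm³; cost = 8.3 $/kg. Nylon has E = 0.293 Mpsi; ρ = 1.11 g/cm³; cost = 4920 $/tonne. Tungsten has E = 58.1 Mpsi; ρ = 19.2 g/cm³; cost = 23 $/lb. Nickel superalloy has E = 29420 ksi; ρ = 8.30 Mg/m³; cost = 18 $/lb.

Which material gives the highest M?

concrete

Convert each candidate to consistent units, then evaluate M:
  concrete: E = 34.27 GPa, ρ = 2403 kg/m³, cost = 0.06393 $/kg
  copper: E = 127.0 GPa, ρ = 8900 kg/m³, cost = 8.300 $/kg
  nylon: E = 2.020 GPa, ρ = 1110 kg/m³, cost = 4.920 $/kg
  tungsten: E = 400.6 GPa, ρ = 19200 kg/m³, cost = 50.71 $/kg
  nickel superalloy: E = 202.8 GPa, ρ = 8300 kg/m³, cost = 39.68 $/kg
  concrete: M = 223 MN·m per $
  copper: M = 1.72 MN·m per $
  nickel superalloy: M = 0.616 MN·m per $
  tungsten: M = 0.411 MN·m per $
  nylon: M = 0.370 MN·m per $
The maximum is for concrete.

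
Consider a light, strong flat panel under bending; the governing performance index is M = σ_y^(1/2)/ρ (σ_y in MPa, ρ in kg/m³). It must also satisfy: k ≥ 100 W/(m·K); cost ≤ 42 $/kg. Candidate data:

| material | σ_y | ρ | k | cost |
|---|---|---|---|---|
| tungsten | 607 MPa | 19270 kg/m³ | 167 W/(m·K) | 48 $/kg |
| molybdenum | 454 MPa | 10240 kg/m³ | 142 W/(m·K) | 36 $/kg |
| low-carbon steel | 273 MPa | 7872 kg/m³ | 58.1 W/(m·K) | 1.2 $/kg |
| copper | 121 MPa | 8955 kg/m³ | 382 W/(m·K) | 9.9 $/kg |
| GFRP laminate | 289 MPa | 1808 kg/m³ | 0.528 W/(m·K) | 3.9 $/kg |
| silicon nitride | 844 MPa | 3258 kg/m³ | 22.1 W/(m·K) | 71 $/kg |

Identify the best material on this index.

molybdenum

Screen on constraints: k ≥ 100 W/(m·K); cost ≤ 42 $/kg. Survivors: molybdenum, copper.
Evaluate M for each candidate:
  molybdenum: M = 2.08×10⁻³
  copper: M = 1.23×10⁻³
The maximum is for molybdenum.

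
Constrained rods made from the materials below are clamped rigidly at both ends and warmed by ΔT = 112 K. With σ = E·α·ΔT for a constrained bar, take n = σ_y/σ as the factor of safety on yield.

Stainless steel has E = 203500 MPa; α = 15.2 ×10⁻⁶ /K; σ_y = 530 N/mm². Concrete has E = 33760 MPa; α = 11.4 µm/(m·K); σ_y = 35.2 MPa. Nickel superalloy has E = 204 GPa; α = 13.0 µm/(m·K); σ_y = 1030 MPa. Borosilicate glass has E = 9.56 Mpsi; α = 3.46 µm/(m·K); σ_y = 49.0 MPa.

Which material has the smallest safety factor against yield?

With everything in SI (GPa, ×10⁻⁶/K, MPa):
  stainless steel: E = 203.5, α = 15.2, σ_y = 530.0 → σ = 346 MPa, n = 1.53
  concrete: E = 33.76, α = 11.4, σ_y = 35.20 → σ = 43.1 MPa, n = 0.817
  nickel superalloy: E = 204.0, α = 13.0, σ_y = 1030 → σ = 297 MPa, n = 3.47
  borosilicate glass: E = 65.91, α = 3.46, σ_y = 49.00 → σ = 25.5 MPa, n = 1.92
The minimum is concrete at n = 0.817.

concrete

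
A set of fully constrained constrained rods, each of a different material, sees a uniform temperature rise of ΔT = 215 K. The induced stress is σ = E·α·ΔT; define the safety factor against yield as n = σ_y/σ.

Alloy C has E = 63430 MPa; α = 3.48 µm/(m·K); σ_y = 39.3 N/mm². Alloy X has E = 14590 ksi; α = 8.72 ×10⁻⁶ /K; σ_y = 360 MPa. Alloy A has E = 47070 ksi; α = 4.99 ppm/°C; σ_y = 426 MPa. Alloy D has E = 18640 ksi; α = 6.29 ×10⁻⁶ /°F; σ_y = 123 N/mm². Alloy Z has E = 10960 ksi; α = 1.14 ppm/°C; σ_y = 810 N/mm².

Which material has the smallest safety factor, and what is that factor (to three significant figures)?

Converting E to GPa, α to ×10⁻⁶/K, σ_y to MPa, then σ and n for each:
  alloy C: E = 63.43, α = 3.48, σ_y = 39.30 → σ = 47.5 MPa, n = 0.828
  alloy X: E = 100.6, α = 8.72, σ_y = 360.0 → σ = 189 MPa, n = 1.91
  alloy A: E = 324.5, α = 4.99, σ_y = 426.0 → σ = 348 MPa, n = 1.22
  alloy D: E = 128.5, α = 11.3, σ_y = 123.0 → σ = 313 MPa, n = 0.393
  alloy Z: E = 75.57, α = 1.14, σ_y = 810.0 → σ = 18.5 MPa, n = 43.7
The minimum is alloy D at n = 0.393.

alloy D, n = 0.393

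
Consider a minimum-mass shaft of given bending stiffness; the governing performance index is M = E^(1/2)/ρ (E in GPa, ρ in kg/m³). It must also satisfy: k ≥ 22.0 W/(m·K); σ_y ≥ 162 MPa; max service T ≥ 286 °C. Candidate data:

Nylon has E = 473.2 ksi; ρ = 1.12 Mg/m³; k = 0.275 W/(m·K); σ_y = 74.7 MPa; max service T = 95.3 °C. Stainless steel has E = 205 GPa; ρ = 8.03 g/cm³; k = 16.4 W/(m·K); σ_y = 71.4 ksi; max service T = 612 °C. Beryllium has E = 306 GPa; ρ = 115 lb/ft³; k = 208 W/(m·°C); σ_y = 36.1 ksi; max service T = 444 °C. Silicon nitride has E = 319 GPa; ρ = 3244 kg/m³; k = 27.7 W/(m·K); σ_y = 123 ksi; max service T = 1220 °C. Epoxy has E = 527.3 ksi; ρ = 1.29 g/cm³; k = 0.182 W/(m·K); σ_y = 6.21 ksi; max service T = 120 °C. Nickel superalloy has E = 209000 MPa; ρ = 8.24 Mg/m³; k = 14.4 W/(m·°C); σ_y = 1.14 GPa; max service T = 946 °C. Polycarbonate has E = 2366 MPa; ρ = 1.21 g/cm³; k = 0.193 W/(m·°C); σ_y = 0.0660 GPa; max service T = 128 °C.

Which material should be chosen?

beryllium

Screen on constraints: k ≥ 22.0 W/(m·K); σ_y ≥ 162 MPa; max service T ≥ 286 °C. Survivors: beryllium, silicon nitride.
After converting to SI:
  beryllium: E = 306.0 GPa, ρ = 1842 kg/m³
  silicon nitride: E = 319.0 GPa, ρ = 3244 kg/m³
  beryllium: M = 9.50×10⁻³
  silicon nitride: M = 5.51×10⁻³
The maximum is for beryllium.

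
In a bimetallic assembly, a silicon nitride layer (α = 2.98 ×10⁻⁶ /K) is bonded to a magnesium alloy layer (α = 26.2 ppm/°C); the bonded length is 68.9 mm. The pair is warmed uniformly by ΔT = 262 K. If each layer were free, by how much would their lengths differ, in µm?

Δα = |2.98 − 26.2|×10⁻⁶/K = 23.2×10⁻⁶/K.
ΔL_mismatch = Δα·L·ΔT = 23.2×10⁻⁶ × 68.9 mm × 262.0 K = 419 µm.

419 µm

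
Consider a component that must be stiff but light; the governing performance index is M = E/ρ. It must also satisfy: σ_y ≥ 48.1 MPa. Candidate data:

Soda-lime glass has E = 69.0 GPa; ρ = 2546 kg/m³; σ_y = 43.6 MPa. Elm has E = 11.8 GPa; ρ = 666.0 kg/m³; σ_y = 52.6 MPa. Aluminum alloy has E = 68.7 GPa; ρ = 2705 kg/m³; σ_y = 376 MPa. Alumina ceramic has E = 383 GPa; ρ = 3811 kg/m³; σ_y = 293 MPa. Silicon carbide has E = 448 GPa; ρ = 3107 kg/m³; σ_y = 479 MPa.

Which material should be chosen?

Screen on constraints: σ_y ≥ 48.1 MPa. Survivors: elm, aluminum alloy, alumina ceramic, silicon carbide.
Computing M directly (units already consistent):
  silicon carbide: M = 144 MN·m/kg
  alumina ceramic: M = 100 MN·m/kg
  aluminum alloy: M = 25.4 MN·m/kg
  elm: M = 17.7 MN·m/kg
Highest index: silicon carbide.

silicon carbide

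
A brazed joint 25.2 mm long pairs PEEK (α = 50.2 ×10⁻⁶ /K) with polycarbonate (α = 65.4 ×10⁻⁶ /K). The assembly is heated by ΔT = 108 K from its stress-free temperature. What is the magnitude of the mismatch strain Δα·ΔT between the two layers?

Δα = |50.2 − 65.4|×10⁻⁶/K = 15.2×10⁻⁶/K.
Mismatch strain = Δα·ΔT = 15.2×10⁻⁶ × 108.0 = 1.64×10⁻³.

1.64×10⁻³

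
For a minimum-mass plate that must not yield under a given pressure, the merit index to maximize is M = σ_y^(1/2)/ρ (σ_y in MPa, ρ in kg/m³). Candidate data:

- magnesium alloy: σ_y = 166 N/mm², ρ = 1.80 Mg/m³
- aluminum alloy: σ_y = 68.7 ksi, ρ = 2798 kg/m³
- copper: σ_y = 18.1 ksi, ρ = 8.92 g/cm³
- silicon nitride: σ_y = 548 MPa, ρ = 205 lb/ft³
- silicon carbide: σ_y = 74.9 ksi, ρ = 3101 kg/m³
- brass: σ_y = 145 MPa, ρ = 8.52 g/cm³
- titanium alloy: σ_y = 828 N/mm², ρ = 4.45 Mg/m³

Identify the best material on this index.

aluminum alloy

Convert each candidate to consistent units, then evaluate M:
  magnesium alloy: σ_y = 166.0 MPa, ρ = 1800 kg/m³
  aluminum alloy: σ_y = 473.7 MPa, ρ = 2798 kg/m³
  copper: σ_y = 124.8 MPa, ρ = 8920 kg/m³
  silicon nitride: σ_y = 548.0 MPa, ρ = 3284 kg/m³
  silicon carbide: σ_y = 516.4 MPa, ρ = 3101 kg/m³
  brass: σ_y = 145.0 MPa, ρ = 8520 kg/m³
  titanium alloy: σ_y = 828.0 MPa, ρ = 4450 kg/m³
  aluminum alloy: M = 7.78×10⁻³
  silicon carbide: M = 7.33×10⁻³
  magnesium alloy: M = 7.16×10⁻³
  silicon nitride: M = 7.13×10⁻³
  titanium alloy: M = 6.47×10⁻³
  brass: M = 1.41×10⁻³
  copper: M = 1.25×10⁻³
Aluminum alloy ranks first.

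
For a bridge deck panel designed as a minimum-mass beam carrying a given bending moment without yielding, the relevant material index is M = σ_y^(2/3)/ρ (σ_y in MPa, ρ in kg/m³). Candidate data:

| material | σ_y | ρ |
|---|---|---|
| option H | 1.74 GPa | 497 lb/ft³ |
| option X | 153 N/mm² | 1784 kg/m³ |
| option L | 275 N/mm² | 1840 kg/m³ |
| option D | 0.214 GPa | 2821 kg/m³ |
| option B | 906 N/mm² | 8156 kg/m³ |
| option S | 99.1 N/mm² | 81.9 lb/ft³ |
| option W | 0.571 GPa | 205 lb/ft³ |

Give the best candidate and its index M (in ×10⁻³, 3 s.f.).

option L, M = 23.0×10⁻³

In SI units:
  option H: σ_y = 1740 MPa, ρ = 7961 kg/m³
  option X: σ_y = 153.0 MPa, ρ = 1784 kg/m³
  option L: σ_y = 275.0 MPa, ρ = 1840 kg/m³
  option D: σ_y = 214.0 MPa, ρ = 2821 kg/m³
  option B: σ_y = 906.0 MPa, ρ = 8156 kg/m³
  option S: σ_y = 99.10 MPa, ρ = 1312 kg/m³
  option W: σ_y = 571.0 MPa, ρ = 3284 kg/m³
  option L: M = 23.0×10⁻³
  option W: M = 21.0×10⁻³
  option H: M = 18.2×10⁻³
  option S: M = 16.3×10⁻³
  option X: M = 16.0×10⁻³
  option D: M = 12.7×10⁻³
  option B: M = 11.5×10⁻³
Option L has the largest M.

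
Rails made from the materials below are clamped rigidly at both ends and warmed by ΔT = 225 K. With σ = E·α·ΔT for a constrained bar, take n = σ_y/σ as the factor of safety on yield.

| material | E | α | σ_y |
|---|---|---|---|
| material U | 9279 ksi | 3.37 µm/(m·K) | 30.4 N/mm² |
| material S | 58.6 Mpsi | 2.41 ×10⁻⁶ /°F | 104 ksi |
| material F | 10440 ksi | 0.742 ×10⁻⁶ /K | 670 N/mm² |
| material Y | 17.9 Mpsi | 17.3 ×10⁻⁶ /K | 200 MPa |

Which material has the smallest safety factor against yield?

material Y

Converting E to GPa, α to ×10⁻⁶/K, σ_y to MPa, then σ and n for each:
  material U: E = 63.98, α = 3.37, σ_y = 30.40 → σ = 48.5 MPa, n = 0.627
  material S: E = 404.0, α = 4.34, σ_y = 717.1 → σ = 394 MPa, n = 1.82
  material F: E = 71.98, α = 0.742, σ_y = 670.0 → σ = 12.0 MPa, n = 55.8
  material Y: E = 123.4, α = 17.3, σ_y = 200.0 → σ = 480 MPa, n = 0.416
Smallest n: material Y with n = 0.416.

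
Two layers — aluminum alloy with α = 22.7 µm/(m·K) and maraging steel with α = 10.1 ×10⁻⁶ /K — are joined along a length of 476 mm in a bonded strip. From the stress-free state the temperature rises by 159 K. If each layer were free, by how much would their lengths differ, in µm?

954 µm

Δα = |22.7 − 10.1|×10⁻⁶/K = 12.6×10⁻⁶/K.
ΔL_mismatch = Δα·L·ΔT = 12.6×10⁻⁶ × 476.0 mm × 159.0 K = 954 µm.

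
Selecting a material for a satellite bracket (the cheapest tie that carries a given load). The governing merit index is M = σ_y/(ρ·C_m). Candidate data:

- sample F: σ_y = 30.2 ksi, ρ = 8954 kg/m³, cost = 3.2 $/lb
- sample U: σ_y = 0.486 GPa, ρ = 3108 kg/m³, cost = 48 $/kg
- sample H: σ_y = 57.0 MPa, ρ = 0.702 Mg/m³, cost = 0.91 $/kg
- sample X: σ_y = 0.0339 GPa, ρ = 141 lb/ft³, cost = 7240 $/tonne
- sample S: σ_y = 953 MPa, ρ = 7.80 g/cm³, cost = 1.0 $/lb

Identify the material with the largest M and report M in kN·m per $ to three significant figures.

Convert each candidate to consistent units, then evaluate M:
  sample F: σ_y = 208.2 MPa, ρ = 8954 kg/m³, cost = 7.055 $/kg
  sample U: σ_y = 486.0 MPa, ρ = 3108 kg/m³, cost = 48.00 $/kg
  sample H: σ_y = 57.00 MPa, ρ = 702.0 kg/m³, cost = 0.9100 $/kg
  sample X: σ_y = 33.90 MPa, ρ = 2259 kg/m³, cost = 7.240 $/kg
  sample S: σ_y = 953.0 MPa, ρ = 7800 kg/m³, cost = 2.205 $/kg
  sample H: M = 89.2 kN·m per $
  sample S: M = 55.4 kN·m per $
  sample F: M = 3.30 kN·m per $
  sample U: M = 3.26 kN·m per $
  sample X: M = 2.07 kN·m per $
Sample H has the largest M.

sample H, M = 89.2 kN·m per $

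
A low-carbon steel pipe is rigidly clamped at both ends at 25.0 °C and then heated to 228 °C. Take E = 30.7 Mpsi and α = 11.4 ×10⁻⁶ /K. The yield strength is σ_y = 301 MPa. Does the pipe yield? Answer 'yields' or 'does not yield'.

E = 30.7 Mpsi = 211.7 GPa.
ΔT = 203.0 K. Constrained thermal stress σ = E·α·ΔT = 211.7×10³ MPa × 11.4×10⁻⁶ × 203.0 = 490 MPa (compressive).
Compare to σ_y = 301 MPa: σ ≥ σ_y, so it yields.

yields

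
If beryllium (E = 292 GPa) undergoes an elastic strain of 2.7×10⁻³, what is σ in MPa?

σ = E·ε = 292000 MPa × 2.7×10⁻³ = 788 MPa.

788 MPa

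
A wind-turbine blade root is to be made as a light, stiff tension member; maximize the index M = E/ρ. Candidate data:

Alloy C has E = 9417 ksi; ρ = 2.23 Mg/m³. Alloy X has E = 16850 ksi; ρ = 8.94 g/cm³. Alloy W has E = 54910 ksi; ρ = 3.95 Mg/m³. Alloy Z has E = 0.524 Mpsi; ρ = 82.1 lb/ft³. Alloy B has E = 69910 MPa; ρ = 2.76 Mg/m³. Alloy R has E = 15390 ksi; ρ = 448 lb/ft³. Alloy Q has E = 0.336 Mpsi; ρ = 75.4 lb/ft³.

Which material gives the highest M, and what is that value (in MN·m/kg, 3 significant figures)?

alloy W, M = 95.8 MN·m/kg

Normalizing units and computing the index:
  alloy C: E = 64.93 GPa, ρ = 2230 kg/m³
  alloy X: E = 116.2 GPa, ρ = 8940 kg/m³
  alloy W: E = 378.6 GPa, ρ = 3950 kg/m³
  alloy Z: E = 3.613 GPa, ρ = 1315 kg/m³
  alloy B: E = 69.91 GPa, ρ = 2760 kg/m³
  alloy R: E = 106.1 GPa, ρ = 7176 kg/m³
  alloy Q: E = 2.317 GPa, ρ = 1208 kg/m³
  alloy W: M = 95.8 MN·m/kg
  alloy C: M = 29.1 MN·m/kg
  alloy B: M = 25.3 MN·m/kg
  alloy R: M = 14.8 MN·m/kg
  alloy X: M = 13.0 MN·m/kg
  alloy Z: M = 2.75 MN·m/kg
  alloy Q: M = 1.92 MN·m/kg
Alloy W ranks first.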